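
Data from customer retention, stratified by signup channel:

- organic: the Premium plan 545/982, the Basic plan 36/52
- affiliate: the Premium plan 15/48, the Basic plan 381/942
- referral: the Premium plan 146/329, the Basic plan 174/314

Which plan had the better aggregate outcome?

Organic: the Premium plan 545/982 = 55.5%, the Basic plan 36/52 = 69.2% → the Basic plan
Affiliate: the Premium plan 15/48 = 31.2%, the Basic plan 381/942 = 40.4% → the Basic plan
Referral: the Premium plan 146/329 = 44.4%, the Basic plan 174/314 = 55.4% → the Basic plan
Overall: the Premium plan 706/1359 = 51.9%, the Basic plan 591/1308 = 45.2% → the Premium plan
(The Basic plan wins every signup group but the Premium plan wins overall — the Basic plan's customers skew toward the low-rate affiliate group.)

the Premium plan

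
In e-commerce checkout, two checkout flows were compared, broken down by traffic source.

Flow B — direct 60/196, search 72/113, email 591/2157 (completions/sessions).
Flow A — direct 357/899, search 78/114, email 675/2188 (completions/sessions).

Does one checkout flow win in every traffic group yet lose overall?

Direct: Flow B 60/196 = 30.6%, Flow A 357/899 = 39.7% → Flow A
Search: Flow B 72/113 = 63.7%, Flow A 78/114 = 68.4% → Flow A
Email: Flow B 591/2157 = 27.4%, Flow A 675/2188 = 30.9% → Flow A
Overall: Flow B 723/2466 = 29.3%, Flow A 1110/3201 = 34.7% → Flow A
Flow A wins overall and in every traffic group — no reversal.

No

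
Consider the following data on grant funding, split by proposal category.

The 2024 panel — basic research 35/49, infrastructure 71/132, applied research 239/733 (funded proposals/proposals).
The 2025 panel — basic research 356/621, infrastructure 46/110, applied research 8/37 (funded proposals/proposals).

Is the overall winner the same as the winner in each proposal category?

Basic research: the 2024 panel 35/49 = 71.4%, the 2025 panel 356/621 = 57.3% → the 2024 panel
Infrastructure: the 2024 panel 71/132 = 53.8%, the 2025 panel 46/110 = 41.8% → the 2024 panel
Applied research: the 2024 panel 239/733 = 32.6%, the 2025 panel 8/37 = 21.6% → the 2024 panel
Overall: the 2024 panel 345/914 = 37.7%, the 2025 panel 410/768 = 53.4% → the 2025 panel
The 2024 panel wins each proposal group but the 2025 panel wins overall — the comparison reverses. The 2024 panel's proposals skew toward applied research, which has a lower base rate.

No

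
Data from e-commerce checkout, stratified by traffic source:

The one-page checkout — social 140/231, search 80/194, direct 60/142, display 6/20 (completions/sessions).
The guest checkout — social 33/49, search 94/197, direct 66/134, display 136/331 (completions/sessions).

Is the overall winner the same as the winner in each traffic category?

Social: the one-page checkout 140/231 = 60.6%, the guest checkout 33/49 = 67.3% → the guest checkout
Search: the one-page checkout 80/194 = 41.2%, the guest checkout 94/197 = 47.7% → the guest checkout
Direct: the one-page checkout 60/142 = 42.3%, the guest checkout 66/134 = 49.3% → the guest checkout
Display: the one-page checkout 6/20 = 30.0%, the guest checkout 136/331 = 41.1% → the guest checkout
Overall: the one-page checkout 286/587 = 48.7%, the guest checkout 329/711 = 46.3% → the one-page checkout
The guest checkout wins each traffic group but the one-page checkout wins overall — the comparison reverses. The guest checkout's sessions skew toward display, which has a lower base rate.

No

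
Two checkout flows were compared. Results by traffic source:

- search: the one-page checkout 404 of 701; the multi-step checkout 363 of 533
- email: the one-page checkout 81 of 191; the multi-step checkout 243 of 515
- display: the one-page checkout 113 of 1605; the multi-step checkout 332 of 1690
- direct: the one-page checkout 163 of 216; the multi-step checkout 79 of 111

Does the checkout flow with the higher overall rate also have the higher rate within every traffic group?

Search: the one-page checkout 404/701 = 57.6%, the multi-step checkout 363/533 = 68.1% → the multi-step checkout
Email: the one-page checkout 81/191 = 42.4%, the multi-step checkout 243/515 = 47.2% → the multi-step checkout
Display: the one-page checkout 113/1605 = 7.0%, the multi-step checkout 332/1690 = 19.6% → the multi-step checkout
Direct: the one-page checkout 163/216 = 75.5%, the multi-step checkout 79/111 = 71.2% → the one-page checkout
Overall: the one-page checkout 761/2713 = 28.1%, the multi-step checkout 1017/2849 = 35.7% → the multi-step checkout
Neither sweeps: the one-page checkout wins 1 of 4 groups, the multi-step checkout wins 3. The multi-step checkout wins overall but not every group — no Simpson reversal.

No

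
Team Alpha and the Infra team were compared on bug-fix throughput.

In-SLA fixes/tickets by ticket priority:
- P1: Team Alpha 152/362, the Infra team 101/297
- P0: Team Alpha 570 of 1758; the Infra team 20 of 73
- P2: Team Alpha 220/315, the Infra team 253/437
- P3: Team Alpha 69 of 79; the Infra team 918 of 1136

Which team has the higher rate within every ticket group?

Team Alpha

P1: Team Alpha 152/362 = 42.0%, the Infra team 101/297 = 34.0% → Team Alpha
P0: Team Alpha 570/1758 = 32.4%, the Infra team 20/73 = 27.4% → Team Alpha
P2: Team Alpha 220/315 = 69.8%, the Infra team 253/437 = 57.9% → Team Alpha
P3: Team Alpha 69/79 = 87.3%, the Infra team 918/1136 = 80.8% → Team Alpha
Team Alpha has the higher rate in all 4 groups.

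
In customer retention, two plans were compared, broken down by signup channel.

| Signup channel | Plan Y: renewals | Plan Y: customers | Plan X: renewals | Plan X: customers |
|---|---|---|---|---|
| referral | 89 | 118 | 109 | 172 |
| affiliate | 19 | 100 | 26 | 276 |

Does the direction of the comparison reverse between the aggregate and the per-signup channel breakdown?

Referral: Plan Y 89/118 = 75.4%, Plan X 109/172 = 63.4% → Plan Y
Affiliate: Plan Y 19/100 = 19.0%, Plan X 26/276 = 9.4% → Plan Y
Overall: Plan Y 108/218 = 49.5%, Plan X 135/448 = 30.1% → Plan Y
Plan Y wins overall and in every signup group — no reversal.

No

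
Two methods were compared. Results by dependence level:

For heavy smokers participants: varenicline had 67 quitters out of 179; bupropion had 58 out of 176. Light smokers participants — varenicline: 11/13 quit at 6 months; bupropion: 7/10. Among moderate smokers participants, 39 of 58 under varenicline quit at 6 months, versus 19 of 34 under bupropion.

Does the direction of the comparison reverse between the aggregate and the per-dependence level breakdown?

Heavy smokers: varenicline 67/179 = 37.4%, bupropion 58/176 = 33.0% → varenicline
Light smokers: varenicline 11/13 = 84.6%, bupropion 7/10 = 70.0% → varenicline
Moderate smokers: varenicline 39/58 = 67.2%, bupropion 19/34 = 55.9% → varenicline
Overall: varenicline 117/250 = 46.8%, bupropion 84/220 = 38.2% → varenicline
Varenicline wins overall and in every dependence group — no reversal.

No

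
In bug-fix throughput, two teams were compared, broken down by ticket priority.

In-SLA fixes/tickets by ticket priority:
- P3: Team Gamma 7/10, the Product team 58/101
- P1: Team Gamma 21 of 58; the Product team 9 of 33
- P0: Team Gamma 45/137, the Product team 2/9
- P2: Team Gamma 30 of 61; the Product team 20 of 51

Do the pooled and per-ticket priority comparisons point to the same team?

No

P3: Team Gamma 7/10 = 70.0%, the Product team 58/101 = 57.4% → Team Gamma
P1: Team Gamma 21/58 = 36.2%, the Product team 9/33 = 27.3% → Team Gamma
P0: Team Gamma 45/137 = 32.8%, the Product team 2/9 = 22.2% → Team Gamma
P2: Team Gamma 30/61 = 49.2%, the Product team 20/51 = 39.2% → Team Gamma
Overall: Team Gamma 103/266 = 38.7%, the Product team 89/194 = 45.9% → the Product team
Team Gamma wins each ticket group but the Product team wins overall — the comparison reverses. Team Gamma's tickets skew toward P0, which has a lower base rate.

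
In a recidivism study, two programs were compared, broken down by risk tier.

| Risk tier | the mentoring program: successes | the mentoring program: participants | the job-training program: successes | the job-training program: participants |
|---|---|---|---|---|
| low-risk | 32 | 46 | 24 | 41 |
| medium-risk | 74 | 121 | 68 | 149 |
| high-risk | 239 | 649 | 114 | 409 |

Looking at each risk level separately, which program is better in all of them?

Low-risk: the mentoring program 32/46 = 69.6%, the job-training program 24/41 = 58.5% → the mentoring program
Medium-risk: the mentoring program 74/121 = 61.2%, the job-training program 68/149 = 45.6% → the mentoring program
High-risk: the mentoring program 239/649 = 36.8%, the job-training program 114/409 = 27.9% → the mentoring program
The mentoring program has the higher rate in all 3 groups.

the mentoring program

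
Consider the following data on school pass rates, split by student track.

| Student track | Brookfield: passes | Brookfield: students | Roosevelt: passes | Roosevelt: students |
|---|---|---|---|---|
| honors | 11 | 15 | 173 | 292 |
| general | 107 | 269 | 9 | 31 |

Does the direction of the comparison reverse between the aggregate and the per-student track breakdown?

Yes

Honors: Brookfield 11/15 = 73.3%, Roosevelt 173/292 = 59.2% → Brookfield
General: Brookfield 107/269 = 39.8%, Roosevelt 9/31 = 29.0% → Brookfield
Overall: Brookfield 118/284 = 41.5%, Roosevelt 182/323 = 56.3% → Roosevelt
Brookfield wins each student group but Roosevelt wins overall — the comparison reverses. Brookfield's students skew toward general, which has a lower base rate.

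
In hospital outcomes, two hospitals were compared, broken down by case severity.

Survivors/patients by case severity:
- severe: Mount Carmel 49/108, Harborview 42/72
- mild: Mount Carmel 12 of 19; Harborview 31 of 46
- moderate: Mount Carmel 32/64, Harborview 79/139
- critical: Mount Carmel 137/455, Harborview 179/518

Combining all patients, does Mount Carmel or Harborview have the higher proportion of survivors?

Severe: Mount Carmel 49/108 = 45.4%, Harborview 42/72 = 58.3% → Harborview
Mild: Mount Carmel 12/19 = 63.2%, Harborview 31/46 = 67.4% → Harborview
Moderate: Mount Carmel 32/64 = 50.0%, Harborview 79/139 = 56.8% → Harborview
Critical: Mount Carmel 137/455 = 30.1%, Harborview 179/518 = 34.6% → Harborview
Overall: Mount Carmel 230/646 = 35.6%, Harborview 331/775 = 42.7% → Harborview

Harborview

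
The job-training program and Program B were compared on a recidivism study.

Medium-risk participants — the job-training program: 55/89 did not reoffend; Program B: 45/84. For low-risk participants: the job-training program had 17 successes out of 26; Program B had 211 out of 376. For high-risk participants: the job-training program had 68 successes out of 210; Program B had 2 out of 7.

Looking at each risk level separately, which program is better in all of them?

the job-training program

Medium-risk: the job-training program 55/89 = 61.8%, Program B 45/84 = 53.6% → the job-training program
Low-risk: the job-training program 17/26 = 65.4%, Program B 211/376 = 56.1% → the job-training program
High-risk: the job-training program 68/210 = 32.4%, Program B 2/7 = 28.6% → the job-training program
The job-training program has the higher rate in all 3 groups.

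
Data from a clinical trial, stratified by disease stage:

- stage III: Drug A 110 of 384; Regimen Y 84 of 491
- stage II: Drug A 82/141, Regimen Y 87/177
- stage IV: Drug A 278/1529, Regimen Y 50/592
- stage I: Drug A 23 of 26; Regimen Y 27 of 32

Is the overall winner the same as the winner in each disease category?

Stage III: Drug A 110/384 = 28.6%, Regimen Y 84/491 = 17.1% → Drug A
Stage II: Drug A 82/141 = 58.2%, Regimen Y 87/177 = 49.2% → Drug A
Stage IV: Drug A 278/1529 = 18.2%, Regimen Y 50/592 = 8.4% → Drug A
Stage I: Drug A 23/26 = 88.5%, Regimen Y 27/32 = 84.4% → Drug A
Overall: Drug A 493/2080 = 23.7%, Regimen Y 248/1292 = 19.2% → Drug A
Drug A wins overall and in every disease group — no reversal.

Yes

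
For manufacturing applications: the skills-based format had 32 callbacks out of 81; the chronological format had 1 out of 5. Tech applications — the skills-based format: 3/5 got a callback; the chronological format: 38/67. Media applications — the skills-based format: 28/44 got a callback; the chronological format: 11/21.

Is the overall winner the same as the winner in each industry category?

No

Manufacturing: the skills-based format 32/81 = 39.5%, the chronological format 1/5 = 20.0% → the skills-based format
Tech: the skills-based format 3/5 = 60.0%, the chronological format 38/67 = 56.7% → the skills-based format
Media: the skills-based format 28/44 = 63.6%, the chronological format 11/21 = 52.4% → the skills-based format
Overall: the skills-based format 63/130 = 48.5%, the chronological format 50/93 = 53.8% → the chronological format
The skills-based format wins each industry group but the chronological format wins overall — the comparison reverses. The skills-based format's applications skew toward manufacturing, which has a lower base rate.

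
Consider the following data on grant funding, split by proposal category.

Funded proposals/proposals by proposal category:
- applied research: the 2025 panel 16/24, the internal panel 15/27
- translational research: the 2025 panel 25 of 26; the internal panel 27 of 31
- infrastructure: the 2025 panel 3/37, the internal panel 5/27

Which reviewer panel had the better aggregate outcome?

Applied research: the 2025 panel 16/24 = 66.7%, the internal panel 15/27 = 55.6% → the 2025 panel
Translational research: the 2025 panel 25/26 = 96.2%, the internal panel 27/31 = 87.1% → the 2025 panel
Infrastructure: the 2025 panel 3/37 = 8.1%, the internal panel 5/27 = 18.5% → the internal panel
Overall: the 2025 panel 44/87 = 50.6%, the internal panel 47/85 = 55.3% → the internal panel
(Neither sweeps every proposal group, but the internal panel has the higher pooled rate.)

the internal panel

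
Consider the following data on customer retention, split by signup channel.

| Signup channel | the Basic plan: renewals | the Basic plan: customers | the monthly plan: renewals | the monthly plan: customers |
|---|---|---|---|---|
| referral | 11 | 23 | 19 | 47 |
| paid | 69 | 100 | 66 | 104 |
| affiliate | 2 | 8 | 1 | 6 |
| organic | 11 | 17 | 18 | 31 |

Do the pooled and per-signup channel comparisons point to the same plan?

Referral: the Basic plan 11/23 = 47.8%, the monthly plan 19/47 = 40.4% → the Basic plan
Paid: the Basic plan 69/100 = 69.0%, the monthly plan 66/104 = 63.5% → the Basic plan
Affiliate: the Basic plan 2/8 = 25.0%, the monthly plan 1/6 = 16.7% → the Basic plan
Organic: the Basic plan 11/17 = 64.7%, the monthly plan 18/31 = 58.1% → the Basic plan
Overall: the Basic plan 93/148 = 62.8%, the monthly plan 104/188 = 55.3% → the Basic plan
The Basic plan wins overall and in every signup group — no reversal.

Yes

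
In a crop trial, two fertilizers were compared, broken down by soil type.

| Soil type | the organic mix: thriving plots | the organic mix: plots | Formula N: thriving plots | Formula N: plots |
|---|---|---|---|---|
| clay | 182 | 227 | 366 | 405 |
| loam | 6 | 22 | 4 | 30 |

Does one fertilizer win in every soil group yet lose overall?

Clay: the organic mix 182/227 = 80.2%, Formula N 366/405 = 90.4% → Formula N
Loam: the organic mix 6/22 = 27.3%, Formula N 4/30 = 13.3% → the organic mix
Overall: the organic mix 188/249 = 75.5%, Formula N 370/435 = 85.1% → Formula N
Neither sweeps: the organic mix wins 1 of 2 groups, Formula N wins 1. Formula N wins overall but not every group — no Simpson reversal.

No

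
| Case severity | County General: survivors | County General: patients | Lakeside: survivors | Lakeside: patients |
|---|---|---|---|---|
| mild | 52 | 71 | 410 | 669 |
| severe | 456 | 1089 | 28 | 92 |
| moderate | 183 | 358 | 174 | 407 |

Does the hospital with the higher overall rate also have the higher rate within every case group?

No

Mild: County General 52/71 = 73.2%, Lakeside 410/669 = 61.3% → County General
Severe: County General 456/1089 = 41.9%, Lakeside 28/92 = 30.4% → County General
Moderate: County General 183/358 = 51.1%, Lakeside 174/407 = 42.8% → County General
Overall: County General 691/1518 = 45.5%, Lakeside 612/1168 = 52.4% → Lakeside
County General wins each case group but Lakeside wins overall — the comparison reverses. County General's patients skew toward severe, which has a lower base rate.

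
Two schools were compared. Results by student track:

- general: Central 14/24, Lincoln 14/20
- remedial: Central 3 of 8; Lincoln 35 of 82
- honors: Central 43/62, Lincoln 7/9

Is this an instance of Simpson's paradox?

Yes

General: Central 14/24 = 58.3%, Lincoln 14/20 = 70.0% → Lincoln
Remedial: Central 3/8 = 37.5%, Lincoln 35/82 = 42.7% → Lincoln
Honors: Central 43/62 = 69.4%, Lincoln 7/9 = 77.8% → Lincoln
Overall: Central 60/94 = 63.8%, Lincoln 56/111 = 50.5% → Central
Lincoln wins each student group but Central wins overall — the comparison reverses. Lincoln's students skew toward remedial, which has a lower base rate.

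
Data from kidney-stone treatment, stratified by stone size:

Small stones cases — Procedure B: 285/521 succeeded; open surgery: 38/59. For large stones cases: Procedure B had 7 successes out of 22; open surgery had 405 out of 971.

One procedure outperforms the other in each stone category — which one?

open surgery

Small stones: Procedure B 285/521 = 54.7%, open surgery 38/59 = 64.4% → open surgery
Large stones: Procedure B 7/22 = 31.8%, open surgery 405/971 = 41.7% → open surgery
Open surgery has the higher rate in both groups.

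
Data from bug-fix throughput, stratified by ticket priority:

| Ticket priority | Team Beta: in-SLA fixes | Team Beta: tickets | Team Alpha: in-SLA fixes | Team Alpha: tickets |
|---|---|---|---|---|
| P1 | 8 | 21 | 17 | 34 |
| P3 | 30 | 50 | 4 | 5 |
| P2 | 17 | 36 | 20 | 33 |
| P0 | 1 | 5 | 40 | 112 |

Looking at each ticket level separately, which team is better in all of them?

P1: Team Beta 8/21 = 38.1%, Team Alpha 17/34 = 50.0% → Team Alpha
P3: Team Beta 30/50 = 60.0%, Team Alpha 4/5 = 80.0% → Team Alpha
P2: Team Beta 17/36 = 47.2%, Team Alpha 20/33 = 60.6% → Team Alpha
P0: Team Beta 1/5 = 20.0%, Team Alpha 40/112 = 35.7% → Team Alpha
Team Alpha has the higher rate in all 4 groups.

Team Alpha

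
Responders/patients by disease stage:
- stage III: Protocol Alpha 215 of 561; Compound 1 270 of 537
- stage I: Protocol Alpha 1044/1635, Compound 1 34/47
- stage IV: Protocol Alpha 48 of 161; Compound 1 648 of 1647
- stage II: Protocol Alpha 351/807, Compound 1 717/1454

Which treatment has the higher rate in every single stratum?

Compound 1

Stage III: Protocol Alpha 215/561 = 38.3%, Compound 1 270/537 = 50.3% → Compound 1
Stage I: Protocol Alpha 1044/1635 = 63.9%, Compound 1 34/47 = 72.3% → Compound 1
Stage IV: Protocol Alpha 48/161 = 29.8%, Compound 1 648/1647 = 39.3% → Compound 1
Stage II: Protocol Alpha 351/807 = 43.5%, Compound 1 717/1454 = 49.3% → Compound 1
Compound 1 has the higher rate in all 4 groups.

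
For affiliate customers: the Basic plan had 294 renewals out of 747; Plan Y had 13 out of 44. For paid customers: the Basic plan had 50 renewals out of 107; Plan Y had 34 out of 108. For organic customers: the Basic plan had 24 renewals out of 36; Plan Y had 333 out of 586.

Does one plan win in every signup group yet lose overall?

Yes

Affiliate: the Basic plan 294/747 = 39.4%, Plan Y 13/44 = 29.5% → the Basic plan
Paid: the Basic plan 50/107 = 46.7%, Plan Y 34/108 = 31.5% → the Basic plan
Organic: the Basic plan 24/36 = 66.7%, Plan Y 333/586 = 56.8% → the Basic plan
Overall: the Basic plan 368/890 = 41.3%, Plan Y 380/738 = 51.5% → Plan Y
The Basic plan wins each signup group but Plan Y wins overall — the comparison reverses. The Basic plan's customers skew toward affiliate, which has a lower base rate.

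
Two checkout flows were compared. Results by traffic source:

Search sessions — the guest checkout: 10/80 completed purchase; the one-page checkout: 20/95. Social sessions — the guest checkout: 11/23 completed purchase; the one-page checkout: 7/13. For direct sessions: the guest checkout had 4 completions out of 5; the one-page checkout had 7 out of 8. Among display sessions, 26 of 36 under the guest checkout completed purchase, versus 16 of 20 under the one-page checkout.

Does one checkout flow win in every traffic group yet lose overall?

Search: the guest checkout 10/80 = 12.5%, the one-page checkout 20/95 = 21.1% → the one-page checkout
Social: the guest checkout 11/23 = 47.8%, the one-page checkout 7/13 = 53.8% → the one-page checkout
Direct: the guest checkout 4/5 = 80.0%, the one-page checkout 7/8 = 87.5% → the one-page checkout
Display: the guest checkout 26/36 = 72.2%, the one-page checkout 16/20 = 80.0% → the one-page checkout
Overall: the guest checkout 51/144 = 35.4%, the one-page checkout 50/136 = 36.8% → the one-page checkout
The one-page checkout wins overall and in every traffic group — no reversal.

No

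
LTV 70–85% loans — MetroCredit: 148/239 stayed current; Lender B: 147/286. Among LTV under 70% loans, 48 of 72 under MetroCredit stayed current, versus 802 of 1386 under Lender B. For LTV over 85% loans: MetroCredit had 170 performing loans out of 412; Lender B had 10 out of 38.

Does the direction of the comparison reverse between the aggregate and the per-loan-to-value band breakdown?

LTV 70–85%: MetroCredit 148/239 = 61.9%, Lender B 147/286 = 51.4% → MetroCredit
LTV under 70%: MetroCredit 48/72 = 66.7%, Lender B 802/1386 = 57.9% → MetroCredit
LTV over 85%: MetroCredit 170/412 = 41.3%, Lender B 10/38 = 26.3% → MetroCredit
Overall: MetroCredit 366/723 = 50.6%, Lender B 959/1710 = 56.1% → Lender B
MetroCredit wins each loan-to-value group but Lender B wins overall — the comparison reverses. MetroCredit's loans skew toward LTV over 85%, which has a lower base rate.

Yes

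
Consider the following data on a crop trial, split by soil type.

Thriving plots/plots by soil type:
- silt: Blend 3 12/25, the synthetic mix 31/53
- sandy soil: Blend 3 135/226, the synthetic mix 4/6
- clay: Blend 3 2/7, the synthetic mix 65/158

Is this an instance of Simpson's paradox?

Yes

Silt: Blend 3 12/25 = 48.0%, the synthetic mix 31/53 = 58.5% → the synthetic mix
Sandy soil: Blend 3 135/226 = 59.7%, the synthetic mix 4/6 = 66.7% → the synthetic mix
Clay: Blend 3 2/7 = 28.6%, the synthetic mix 65/158 = 41.1% → the synthetic mix
Overall: Blend 3 149/258 = 57.8%, the synthetic mix 100/217 = 46.1% → Blend 3
The synthetic mix wins each soil group but Blend 3 wins overall — the comparison reverses. The synthetic mix's plots skew toward clay, which has a lower base rate.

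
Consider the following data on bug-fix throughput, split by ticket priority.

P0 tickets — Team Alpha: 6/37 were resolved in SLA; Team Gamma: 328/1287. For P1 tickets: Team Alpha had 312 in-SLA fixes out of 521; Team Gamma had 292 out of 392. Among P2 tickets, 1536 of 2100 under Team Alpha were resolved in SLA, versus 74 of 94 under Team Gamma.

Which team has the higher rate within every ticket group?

Team Gamma

P0: Team Alpha 6/37 = 16.2%, Team Gamma 328/1287 = 25.5% → Team Gamma
P1: Team Alpha 312/521 = 59.9%, Team Gamma 292/392 = 74.5% → Team Gamma
P2: Team Alpha 1536/2100 = 73.1%, Team Gamma 74/94 = 78.7% → Team Gamma
Team Gamma has the higher rate in all 3 groups.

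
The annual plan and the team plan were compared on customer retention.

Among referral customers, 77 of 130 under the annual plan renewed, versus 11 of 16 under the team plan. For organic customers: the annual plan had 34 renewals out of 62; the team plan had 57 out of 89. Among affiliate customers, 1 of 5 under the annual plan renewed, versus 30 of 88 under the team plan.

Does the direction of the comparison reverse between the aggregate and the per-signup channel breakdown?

Referral: the annual plan 77/130 = 59.2%, the team plan 11/16 = 68.8% → the team plan
Organic: the annual plan 34/62 = 54.8%, the team plan 57/89 = 64.0% → the team plan
Affiliate: the annual plan 1/5 = 20.0%, the team plan 30/88 = 34.1% → the team plan
Overall: the annual plan 112/197 = 56.9%, the team plan 98/193 = 50.8% → the annual plan
The team plan wins each signup group but the annual plan wins overall — the comparison reverses. The team plan's customers skew toward affiliate, which has a lower base rate.

Yes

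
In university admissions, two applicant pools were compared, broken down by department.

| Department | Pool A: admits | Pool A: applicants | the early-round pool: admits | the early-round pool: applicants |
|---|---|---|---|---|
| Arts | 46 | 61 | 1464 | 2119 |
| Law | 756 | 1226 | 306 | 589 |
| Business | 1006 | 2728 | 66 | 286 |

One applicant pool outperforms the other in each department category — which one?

Arts: Pool A 46/61 = 75.4%, the early-round pool 1464/2119 = 69.1% → Pool A
Law: Pool A 756/1226 = 61.7%, the early-round pool 306/589 = 52.0% → Pool A
Business: Pool A 1006/2728 = 36.9%, the early-round pool 66/286 = 23.1% → Pool A
Pool A has the higher rate in all 3 groups.

Pool A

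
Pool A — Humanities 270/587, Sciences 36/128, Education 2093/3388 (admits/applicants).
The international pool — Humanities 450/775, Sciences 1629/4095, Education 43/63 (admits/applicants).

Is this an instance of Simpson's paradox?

Humanities: Pool A 270/587 = 46.0%, the international pool 450/775 = 58.1% → the international pool
Sciences: Pool A 36/128 = 28.1%, the international pool 1629/4095 = 39.8% → the international pool
Education: Pool A 2093/3388 = 61.8%, the international pool 43/63 = 68.3% → the international pool
Overall: Pool A 2399/4103 = 58.5%, the international pool 2122/4933 = 43.0% → Pool A
The international pool wins each department group but Pool A wins overall — the comparison reverses. The international pool's applicants skew toward Sciences, which has a lower base rate.

Yes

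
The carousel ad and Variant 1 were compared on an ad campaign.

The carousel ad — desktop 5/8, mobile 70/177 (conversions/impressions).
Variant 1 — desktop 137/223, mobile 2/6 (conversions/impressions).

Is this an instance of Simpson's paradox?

Yes

Desktop: the carousel ad 5/8 = 62.5%, Variant 1 137/223 = 61.4% → the carousel ad
Mobile: the carousel ad 70/177 = 39.5%, Variant 1 2/6 = 33.3% → the carousel ad
Overall: the carousel ad 75/185 = 40.5%, Variant 1 139/229 = 60.7% → Variant 1
The carousel ad wins each device group but Variant 1 wins overall — the comparison reverses. The carousel ad's impressions skew toward mobile, which has a lower base rate.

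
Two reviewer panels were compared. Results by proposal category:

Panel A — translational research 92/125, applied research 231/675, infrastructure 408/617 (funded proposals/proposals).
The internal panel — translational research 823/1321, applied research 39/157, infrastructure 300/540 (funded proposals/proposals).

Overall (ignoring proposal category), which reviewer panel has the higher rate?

the internal panel

Translational research: Panel A 92/125 = 73.6%, the internal panel 823/1321 = 62.3% → Panel A
Applied research: Panel A 231/675 = 34.2%, the internal panel 39/157 = 24.8% → Panel A
Infrastructure: Panel A 408/617 = 66.1%, the internal panel 300/540 = 55.6% → Panel A
Overall: Panel A 731/1417 = 51.6%, the internal panel 1162/2018 = 57.6% → the internal panel
(Panel A wins every proposal group but the internal panel wins overall — Panel A's proposals skew toward the low-rate applied research group.)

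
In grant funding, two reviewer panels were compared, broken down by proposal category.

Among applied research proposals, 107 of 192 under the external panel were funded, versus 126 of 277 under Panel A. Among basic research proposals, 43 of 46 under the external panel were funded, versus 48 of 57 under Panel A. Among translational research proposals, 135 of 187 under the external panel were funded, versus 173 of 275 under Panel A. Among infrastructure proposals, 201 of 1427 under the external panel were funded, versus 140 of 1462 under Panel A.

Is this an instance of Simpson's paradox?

No

Applied research: the external panel 107/192 = 55.7%, Panel A 126/277 = 45.5% → the external panel
Basic research: the external panel 43/46 = 93.5%, Panel A 48/57 = 84.2% → the external panel
Translational research: the external panel 135/187 = 72.2%, Panel A 173/275 = 62.9% → the external panel
Infrastructure: the external panel 201/1427 = 14.1%, Panel A 140/1462 = 9.6% → the external panel
Overall: the external panel 486/1852 = 26.2%, Panel A 487/2071 = 23.5% → the external panel
The external panel wins overall and in every proposal group — no reversal.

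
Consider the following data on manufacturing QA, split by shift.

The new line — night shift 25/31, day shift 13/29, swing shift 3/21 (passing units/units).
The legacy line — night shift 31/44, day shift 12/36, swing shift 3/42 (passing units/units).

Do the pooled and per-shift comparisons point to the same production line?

Yes

Night shift: the new line 25/31 = 80.6%, the legacy line 31/44 = 70.5% → the new line
Day shift: the new line 13/29 = 44.8%, the legacy line 12/36 = 33.3% → the new line
Swing shift: the new line 3/21 = 14.3%, the legacy line 3/42 = 7.1% → the new line
Overall: the new line 41/81 = 50.6%, the legacy line 46/122 = 37.7% → the new line
The new line wins overall and in every shift group — no reversal.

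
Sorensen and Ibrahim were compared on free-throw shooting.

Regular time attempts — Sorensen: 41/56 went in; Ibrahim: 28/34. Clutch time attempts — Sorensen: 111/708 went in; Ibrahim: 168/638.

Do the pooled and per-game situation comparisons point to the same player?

Regular time: Sorensen 41/56 = 73.2%, Ibrahim 28/34 = 82.4% → Ibrahim
Clutch time: Sorensen 111/708 = 15.7%, Ibrahim 168/638 = 26.3% → Ibrahim
Overall: Sorensen 152/764 = 19.9%, Ibrahim 196/672 = 29.2% → Ibrahim
Ibrahim wins overall and in every game group — no reversal.

Yes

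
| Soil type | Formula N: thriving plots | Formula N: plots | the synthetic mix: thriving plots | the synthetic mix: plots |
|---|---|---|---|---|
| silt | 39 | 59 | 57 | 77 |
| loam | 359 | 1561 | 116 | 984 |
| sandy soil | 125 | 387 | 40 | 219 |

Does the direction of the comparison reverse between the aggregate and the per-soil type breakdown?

No

Silt: Formula N 39/59 = 66.1%, the synthetic mix 57/77 = 74.0% → the synthetic mix
Loam: Formula N 359/1561 = 23.0%, the synthetic mix 116/984 = 11.8% → Formula N
Sandy soil: Formula N 125/387 = 32.3%, the synthetic mix 40/219 = 18.3% → Formula N
Overall: Formula N 523/2007 = 26.1%, the synthetic mix 213/1280 = 16.6% → Formula N
Neither sweeps: Formula N wins 2 of 3 groups, the synthetic mix wins 1. Formula N wins overall but not every group — no Simpson reversal.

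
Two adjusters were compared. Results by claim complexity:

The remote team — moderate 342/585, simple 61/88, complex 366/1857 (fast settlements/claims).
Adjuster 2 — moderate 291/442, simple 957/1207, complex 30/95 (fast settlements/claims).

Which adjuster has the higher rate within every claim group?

Adjuster 2

Moderate: the remote team 342/585 = 58.5%, Adjuster 2 291/442 = 65.8% → Adjuster 2
Simple: the remote team 61/88 = 69.3%, Adjuster 2 957/1207 = 79.3% → Adjuster 2
Complex: the remote team 366/1857 = 19.7%, Adjuster 2 30/95 = 31.6% → Adjuster 2
Adjuster 2 has the higher rate in all 3 groups.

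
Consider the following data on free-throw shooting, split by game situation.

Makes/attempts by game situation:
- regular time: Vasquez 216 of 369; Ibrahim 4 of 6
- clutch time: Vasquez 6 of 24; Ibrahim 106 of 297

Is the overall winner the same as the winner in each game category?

No

Regular time: Vasquez 216/369 = 58.5%, Ibrahim 4/6 = 66.7% → Ibrahim
Clutch time: Vasquez 6/24 = 25.0%, Ibrahim 106/297 = 35.7% → Ibrahim
Overall: Vasquez 222/393 = 56.5%, Ibrahim 110/303 = 36.3% → Vasquez
Ibrahim wins each game group but Vasquez wins overall — the comparison reverses. Ibrahim's attempts skew toward clutch time, which has a lower base rate.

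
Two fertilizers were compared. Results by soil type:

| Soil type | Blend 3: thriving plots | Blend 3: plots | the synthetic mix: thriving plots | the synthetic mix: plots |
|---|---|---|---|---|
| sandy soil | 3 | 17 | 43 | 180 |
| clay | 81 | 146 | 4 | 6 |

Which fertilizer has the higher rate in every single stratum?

Sandy soil: Blend 3 3/17 = 17.6%, the synthetic mix 43/180 = 23.9% → the synthetic mix
Clay: Blend 3 81/146 = 55.5%, the synthetic mix 4/6 = 66.7% → the synthetic mix
The synthetic mix has the higher rate in both groups.

the synthetic mix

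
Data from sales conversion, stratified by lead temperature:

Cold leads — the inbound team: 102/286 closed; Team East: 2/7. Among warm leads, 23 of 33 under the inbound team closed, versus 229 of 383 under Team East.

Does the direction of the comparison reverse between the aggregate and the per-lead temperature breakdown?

Yes

Cold: the inbound team 102/286 = 35.7%, Team East 2/7 = 28.6% → the inbound team
Warm: the inbound team 23/33 = 69.7%, Team East 229/383 = 59.8% → the inbound team
Overall: the inbound team 125/319 = 39.2%, Team East 231/390 = 59.2% → Team East
The inbound team wins each lead group but Team East wins overall — the comparison reverses. The inbound team's leads skew toward cold, which has a lower base rate.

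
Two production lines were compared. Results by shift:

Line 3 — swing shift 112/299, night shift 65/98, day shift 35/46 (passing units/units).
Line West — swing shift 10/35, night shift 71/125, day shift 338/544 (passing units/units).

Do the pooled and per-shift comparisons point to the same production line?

No

Swing shift: Line 3 112/299 = 37.5%, Line West 10/35 = 28.6% → Line 3
Night shift: Line 3 65/98 = 66.3%, Line West 71/125 = 56.8% → Line 3
Day shift: Line 3 35/46 = 76.1%, Line West 338/544 = 62.1% → Line 3
Overall: Line 3 212/443 = 47.9%, Line West 419/704 = 59.5% → Line West
Line 3 wins each shift group but Line West wins overall — the comparison reverses. Line 3's units skew toward swing shift, which has a lower base rate.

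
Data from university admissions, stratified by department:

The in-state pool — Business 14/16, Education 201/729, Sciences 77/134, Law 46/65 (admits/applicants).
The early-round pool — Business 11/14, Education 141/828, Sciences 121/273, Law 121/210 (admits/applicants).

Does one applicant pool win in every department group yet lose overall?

Business: the in-state pool 14/16 = 87.5%, the early-round pool 11/14 = 78.6% → the in-state pool
Education: the in-state pool 201/729 = 27.6%, the early-round pool 141/828 = 17.0% → the in-state pool
Sciences: the in-state pool 77/134 = 57.5%, the early-round pool 121/273 = 44.3% → the in-state pool
Law: the in-state pool 46/65 = 70.8%, the early-round pool 121/210 = 57.6% → the in-state pool
Overall: the in-state pool 338/944 = 35.8%, the early-round pool 394/1325 = 29.7% → the in-state pool
The in-state pool wins overall and in every department group — no reversal.

No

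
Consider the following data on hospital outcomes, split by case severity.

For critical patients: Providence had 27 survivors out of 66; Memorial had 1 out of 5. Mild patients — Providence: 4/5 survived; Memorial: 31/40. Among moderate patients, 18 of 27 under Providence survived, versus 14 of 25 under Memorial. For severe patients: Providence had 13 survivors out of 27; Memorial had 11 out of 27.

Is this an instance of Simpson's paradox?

Critical: Providence 27/66 = 40.9%, Memorial 1/5 = 20.0% → Providence
Mild: Providence 4/5 = 80.0%, Memorial 31/40 = 77.5% → Providence
Moderate: Providence 18/27 = 66.7%, Memorial 14/25 = 56.0% → Providence
Severe: Providence 13/27 = 48.1%, Memorial 11/27 = 40.7% → Providence
Overall: Providence 62/125 = 49.6%, Memorial 57/97 = 58.8% → Memorial
Providence wins each case group but Memorial wins overall — the comparison reverses. Providence's patients skew toward critical, which has a lower base rate.

Yes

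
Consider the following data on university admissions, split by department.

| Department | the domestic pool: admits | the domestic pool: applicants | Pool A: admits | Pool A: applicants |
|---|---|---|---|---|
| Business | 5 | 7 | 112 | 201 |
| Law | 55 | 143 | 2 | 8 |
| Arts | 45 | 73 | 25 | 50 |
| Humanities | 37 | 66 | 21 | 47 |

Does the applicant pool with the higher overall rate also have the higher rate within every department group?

No

Business: the domestic pool 5/7 = 71.4%, Pool A 112/201 = 55.7% → the domestic pool
Law: the domestic pool 55/143 = 38.5%, Pool A 2/8 = 25.0% → the domestic pool
Arts: the domestic pool 45/73 = 61.6%, Pool A 25/50 = 50.0% → the domestic pool
Humanities: the domestic pool 37/66 = 56.1%, Pool A 21/47 = 44.7% → the domestic pool
Overall: the domestic pool 142/289 = 49.1%, Pool A 160/306 = 52.3% → Pool A
The domestic pool wins each department group but Pool A wins overall — the comparison reverses. The domestic pool's applicants skew toward Law, which has a lower base rate.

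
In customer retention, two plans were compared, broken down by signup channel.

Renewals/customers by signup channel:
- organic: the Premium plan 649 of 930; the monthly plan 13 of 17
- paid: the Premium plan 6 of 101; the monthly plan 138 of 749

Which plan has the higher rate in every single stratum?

Organic: the Premium plan 649/930 = 69.8%, the monthly plan 13/17 = 76.5% → the monthly plan
Paid: the Premium plan 6/101 = 5.9%, the monthly plan 138/749 = 18.4% → the monthly plan
The monthly plan has the higher rate in both groups.

the monthly plan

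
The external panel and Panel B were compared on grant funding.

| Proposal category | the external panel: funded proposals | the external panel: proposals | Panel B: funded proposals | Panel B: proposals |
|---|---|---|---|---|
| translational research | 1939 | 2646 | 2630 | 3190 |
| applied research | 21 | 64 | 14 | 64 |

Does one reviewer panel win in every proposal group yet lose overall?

No

Translational research: the external panel 1939/2646 = 73.3%, Panel B 2630/3190 = 82.4% → Panel B
Applied research: the external panel 21/64 = 32.8%, Panel B 14/64 = 21.9% → the external panel
Overall: the external panel 1960/2710 = 72.3%, Panel B 2644/3254 = 81.3% → Panel B
Neither sweeps: the external panel wins 1 of 2 groups, Panel B wins 1. Panel B wins overall but not every group — no Simpson reversal.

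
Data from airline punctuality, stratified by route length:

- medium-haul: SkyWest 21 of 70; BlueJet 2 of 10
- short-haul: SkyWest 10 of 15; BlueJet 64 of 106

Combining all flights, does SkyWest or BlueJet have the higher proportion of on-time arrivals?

Medium-haul: SkyWest 21/70 = 30.0%, BlueJet 2/10 = 20.0% → SkyWest
Short-haul: SkyWest 10/15 = 66.7%, BlueJet 64/106 = 60.4% → SkyWest
Overall: SkyWest 31/85 = 36.5%, BlueJet 66/116 = 56.9% → BlueJet
(SkyWest wins every route group but BlueJet wins overall — SkyWest's flights skew toward the low-rate medium-haul group.)

BlueJet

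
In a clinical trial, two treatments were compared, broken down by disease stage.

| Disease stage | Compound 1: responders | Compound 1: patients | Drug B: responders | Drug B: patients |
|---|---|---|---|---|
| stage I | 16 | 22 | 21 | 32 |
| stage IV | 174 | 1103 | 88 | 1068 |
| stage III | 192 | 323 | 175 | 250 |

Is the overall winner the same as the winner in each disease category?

No

Stage I: Compound 1 16/22 = 72.7%, Drug B 21/32 = 65.6% → Compound 1
Stage IV: Compound 1 174/1103 = 15.8%, Drug B 88/1068 = 8.2% → Compound 1
Stage III: Compound 1 192/323 = 59.4%, Drug B 175/250 = 70.0% → Drug B
Overall: Compound 1 382/1448 = 26.4%, Drug B 284/1350 = 21.0% → Compound 1
Neither sweeps: Compound 1 wins 2 of 3 groups, Drug B wins 1. Compound 1 wins overall but not every group — no Simpson reversal.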